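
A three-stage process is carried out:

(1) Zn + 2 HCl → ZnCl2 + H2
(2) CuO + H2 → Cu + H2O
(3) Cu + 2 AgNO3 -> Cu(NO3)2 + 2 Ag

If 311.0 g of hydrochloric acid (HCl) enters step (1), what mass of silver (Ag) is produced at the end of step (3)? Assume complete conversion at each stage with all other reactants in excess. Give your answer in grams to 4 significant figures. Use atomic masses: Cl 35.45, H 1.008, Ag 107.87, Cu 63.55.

M(HCl) = 1.008 + 35.45 = 36.458 g/mol.
M(Ag) = 107.87 g/mol.
n(HCl) = 311.0 / 36.458 = 8.5304 mol.
Reaction (1): HCl→H2 ratio 2:1 ⇒ n(H2) = 4.2652 mol.
Reaction (2): H2→Cu ratio 1:1 ⇒ n(Cu) = 4.2652 mol.
Reaction (3): Cu→Ag ratio 1:2 ⇒ n(Ag) = 8.5304 mol.
Mass of Ag = 8.5304 × 107.87 = 920.17 g.

920.2 g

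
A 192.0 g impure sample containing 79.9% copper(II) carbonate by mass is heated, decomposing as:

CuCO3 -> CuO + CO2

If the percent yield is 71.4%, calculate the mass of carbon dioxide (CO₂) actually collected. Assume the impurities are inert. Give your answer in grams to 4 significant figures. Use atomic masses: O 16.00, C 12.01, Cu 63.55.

39.01 g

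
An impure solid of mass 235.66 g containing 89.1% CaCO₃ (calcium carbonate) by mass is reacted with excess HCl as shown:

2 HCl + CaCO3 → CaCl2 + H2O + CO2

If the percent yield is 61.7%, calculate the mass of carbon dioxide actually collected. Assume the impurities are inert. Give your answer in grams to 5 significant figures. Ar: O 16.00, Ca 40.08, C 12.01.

56.965 g

Pure CaCO3 available = 235.66 g × 0.891 = 209.973 g.
M(CaCO3) = 40.08 + 12.01 + 3(16.00) = 100.09 g/mol.
M(CO2) = 12.01 + 2(16.00) = 44.01 g/mol.
n(CaCO3) = 209.973 g / 100.09 g/mol = 2.09784 mol.
From the equation the CaCO3:CO2 mole ratio is 1:1, so n(CO2) = 2.09784 × 1/1 = 2.09784 mol.
Mass of CO2 = 2.09784 mol × 44.01 g/mol = 92.3261 g.
Actual mass collected = 92.3261 g × 0.617 = 56.9652 g.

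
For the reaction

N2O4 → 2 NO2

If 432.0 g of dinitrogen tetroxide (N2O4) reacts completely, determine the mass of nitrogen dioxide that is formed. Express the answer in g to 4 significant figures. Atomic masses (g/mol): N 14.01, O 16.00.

432.0 g

M(N2O4) = 2(14.01) + 4(16.00) = 92.02 g/mol.
M(NO2) = 14.01 + 2(16.00) = 46.01 g/mol.
n(N2O4) = 432.00 g / 92.02 g/mol = 4.6946 mol.
From the equation the N2O4:NO2 mole ratio is 1:2, so n(NO2) = 4.6946 × 2/1 = 9.3893 mol.
Mass of NO2 = 9.3893 mol × 46.01 g/mol = 432.00 g.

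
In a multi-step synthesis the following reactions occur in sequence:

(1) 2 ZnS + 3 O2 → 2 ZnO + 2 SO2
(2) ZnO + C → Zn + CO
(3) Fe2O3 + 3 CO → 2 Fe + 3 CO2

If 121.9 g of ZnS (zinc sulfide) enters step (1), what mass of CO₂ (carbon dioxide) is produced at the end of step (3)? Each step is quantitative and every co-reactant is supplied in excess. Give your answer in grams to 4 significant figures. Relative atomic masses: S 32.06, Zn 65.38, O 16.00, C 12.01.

55.06 g

M(ZnS) = 65.38 + 32.06 = 97.44 g/mol.
M(CO2) = 12.01 + 2(16.00) = 44.01 g/mol.
n(ZnS) = 121.9 / 97.44 = 1.2510 mol.
Reaction (1): ZnS→ZnO ratio 2:2 ⇒ n(ZnO) = 1.2510 mol.
Reaction (2): ZnO→CO ratio 1:1 ⇒ n(CO) = 1.2510 mol.
Reaction (3): CO→CO2 ratio 3:3 ⇒ n(CO2) = 1.2510 mol.
Mass of CO2 = 1.2510 × 44.01 = 55.058 g.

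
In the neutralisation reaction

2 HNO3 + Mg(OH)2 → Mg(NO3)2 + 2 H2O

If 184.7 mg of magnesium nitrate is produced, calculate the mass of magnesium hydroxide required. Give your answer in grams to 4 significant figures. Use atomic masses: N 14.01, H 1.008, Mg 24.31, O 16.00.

0.07263 g

M(Mg(NO3)2) = 24.31 + 2(14.01) + 6(16.00) = 148.33 g/mol.
M(Mg(OH)2) = 24.31 + 2(16.00) + 2(1.008) = 58.326 g/mol.
Convert: 184.7 mg = 0.18470 g.
n(Mg(NO3)2) = 0.18470 g / 148.33 g/mol = 0.0012452 mol.
From the equation the Mg(NO3)2:Mg(OH)2 mole ratio is 1:1, so n(Mg(OH)2) = 0.0012452 × 1/1 = 0.0012452 mol.
Mass of Mg(OH)2 = 0.0012452 mol × 58.326 g/mol = 0.072627 g.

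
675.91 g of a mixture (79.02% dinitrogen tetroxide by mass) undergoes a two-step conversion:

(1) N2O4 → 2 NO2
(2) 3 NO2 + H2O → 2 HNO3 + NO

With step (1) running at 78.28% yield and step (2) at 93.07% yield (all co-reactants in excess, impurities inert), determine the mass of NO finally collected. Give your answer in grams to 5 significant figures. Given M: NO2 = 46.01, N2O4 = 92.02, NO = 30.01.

84.602 g

Pure N2O4 = 675.91 × 0.7902 = 534.104 g.
n(N2O4) = 534.104 / 92.02 = 5.80422 mol.
Step 1 (N2O4:NO2 = 1:2): theoretical n(NO2) = 11.6084 mol; at 78.28% yield, n(NO2) = 9.08708 mol.
Step 2 (NO2:NO = 3:1): theoretical n(NO) = 3.02903 mol, so theoretical mass = 3.02903 × 30.01 = 90.9011 g.
At 93.07% yield, actual mass of NO = 90.9011 × 0.9307 = 84.6017 g.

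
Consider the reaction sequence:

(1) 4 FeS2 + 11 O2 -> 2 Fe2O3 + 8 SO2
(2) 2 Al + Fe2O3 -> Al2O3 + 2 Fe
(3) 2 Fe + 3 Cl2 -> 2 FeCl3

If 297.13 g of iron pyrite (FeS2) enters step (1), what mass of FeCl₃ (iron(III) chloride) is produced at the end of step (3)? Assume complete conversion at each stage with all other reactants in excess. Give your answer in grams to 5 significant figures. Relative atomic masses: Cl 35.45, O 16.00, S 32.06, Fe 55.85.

401.72 g

M(FeS2) = 55.85 + 2(32.06) = 119.97 g/mol.
M(FeCl3) = 55.85 + 3(35.45) = 162.20 g/mol.
n(FeS2) = 297.13 / 119.97 = 2.47670 mol.
Reaction (1): FeS2→Fe2O3 ratio 4:2 ⇒ n(Fe2O3) = 1.23835 mol.
Reaction (2): Fe2O3→Fe ratio 1:2 ⇒ n(Fe) = 2.47670 mol.
Reaction (3): Fe→FeCl3 ratio 2:2 ⇒ n(FeCl3) = 2.47670 mol.
Mass of FeCl3 = 2.47670 × 162.20 = 401.721 g.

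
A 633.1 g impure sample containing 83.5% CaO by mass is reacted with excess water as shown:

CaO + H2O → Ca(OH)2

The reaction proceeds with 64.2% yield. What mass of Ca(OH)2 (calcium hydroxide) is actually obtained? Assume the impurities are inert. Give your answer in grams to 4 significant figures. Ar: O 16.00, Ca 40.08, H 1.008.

448.4 g

Pure CaO available = 633.1 g × 0.835 = 528.64 g.
M(CaO) = 40.08 + 16.00 = 56.08 g/mol.
M(Ca(OH)2) = 40.08 + 2(16.00) + 2(1.008) = 74.096 g/mol.
n(CaO) = 528.64 g / 56.08 g/mol = 9.4265 mol.
From the equation the CaO:Ca(OH)2 mole ratio is 1:1, so n(Ca(OH)2) = 9.4265 × 1/1 = 9.4265 mol.
Mass of Ca(OH)2 = 9.4265 mol × 74.096 g/mol = 698.47 g.
Actual mass collected = 698.47 g × 0.642 = 448.42 g.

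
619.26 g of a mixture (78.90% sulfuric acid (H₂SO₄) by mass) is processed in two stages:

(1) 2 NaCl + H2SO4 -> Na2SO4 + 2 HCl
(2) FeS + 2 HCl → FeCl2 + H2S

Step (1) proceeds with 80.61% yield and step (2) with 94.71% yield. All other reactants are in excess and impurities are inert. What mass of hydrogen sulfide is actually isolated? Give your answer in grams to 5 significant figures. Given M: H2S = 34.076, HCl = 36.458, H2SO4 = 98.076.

Pure H2SO4 = 619.26 × 0.7890 = 488.596 g.
n(H2SO4) = 488.596 / 98.076 = 4.98181 mol.
Step 1 (H2SO4:HCl = 1:2): theoretical n(HCl) = 9.96362 mol; at 80.61% yield, n(HCl) = 8.03168 mol.
Step 2 (HCl:H2S = 2:1): theoretical n(H2S) = 4.01584 mol, so theoretical mass = 4.01584 × 34.076 = 136.844 g.
At 94.71% yield, actual mass of H2S = 136.844 × 0.9471 = 129.605 g.

129.60 g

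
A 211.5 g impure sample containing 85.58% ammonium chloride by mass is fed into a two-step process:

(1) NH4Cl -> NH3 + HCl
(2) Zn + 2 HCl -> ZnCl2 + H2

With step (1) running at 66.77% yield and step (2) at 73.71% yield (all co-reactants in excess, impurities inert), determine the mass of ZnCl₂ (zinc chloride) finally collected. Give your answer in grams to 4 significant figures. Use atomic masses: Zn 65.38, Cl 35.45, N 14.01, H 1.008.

113.5 g

Pure NH4Cl = 211.5 × 0.8558 = 181.00 g.
M(NH4Cl) = 14.01 + 4(1.008) + 35.45 = 53.492 g/mol.
M(ZnCl2) = 65.38 + 2(35.45) = 136.28 g/mol.
n(NH4Cl) = 181.00 / 53.492 = 3.3837 mol.
Step 1 (NH4Cl:HCl = 1:1): theoretical n(HCl) = 3.3837 mol; at 66.77% yield, n(HCl) = 2.2593 mol.
Step 2 (HCl:ZnCl2 = 2:1): theoretical n(ZnCl2) = 1.1297 mol, so theoretical mass = 1.1297 × 136.28 = 153.95 g.
At 73.71% yield, actual mass of ZnCl2 = 153.95 × 0.7371 = 113.48 g.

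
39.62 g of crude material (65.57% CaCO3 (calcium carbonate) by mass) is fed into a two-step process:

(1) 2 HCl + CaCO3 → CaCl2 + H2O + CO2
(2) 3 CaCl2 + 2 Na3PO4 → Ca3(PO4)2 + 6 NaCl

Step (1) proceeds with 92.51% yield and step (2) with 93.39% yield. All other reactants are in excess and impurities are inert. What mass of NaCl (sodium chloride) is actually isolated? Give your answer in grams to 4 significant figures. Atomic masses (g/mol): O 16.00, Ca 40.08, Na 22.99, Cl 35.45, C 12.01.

26.21 g

Pure CaCO3 = 39.62 × 0.6557 = 25.979 g.
M(CaCO3) = 40.08 + 12.01 + 3(16.00) = 100.09 g/mol.
M(NaCl) = 22.99 + 35.45 = 58.44 g/mol.
n(CaCO3) = 25.979 / 100.09 = 0.25955 mol.
Step 1 (CaCO3:CaCl2 = 1:1): theoretical n(CaCl2) = 0.25955 mol; at 92.51% yield, n(CaCl2) = 0.24011 mol.
Step 2 (CaCl2:NaCl = 3:6): theoretical n(NaCl) = 0.48023 mol, so theoretical mass = 0.48023 × 58.44 = 28.065 g.
At 93.39% yield, actual mass of NaCl = 28.065 × 0.9339 = 26.209 g.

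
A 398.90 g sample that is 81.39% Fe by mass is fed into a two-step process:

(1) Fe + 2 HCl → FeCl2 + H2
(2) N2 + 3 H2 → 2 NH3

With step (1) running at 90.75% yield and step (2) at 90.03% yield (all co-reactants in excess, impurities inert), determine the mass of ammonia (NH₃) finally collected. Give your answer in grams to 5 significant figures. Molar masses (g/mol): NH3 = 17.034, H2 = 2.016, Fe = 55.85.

Pure Fe = 398.90 × 0.8139 = 324.665 g.
n(Fe) = 324.665 / 55.85 = 5.81316 mol.
Step 1 (Fe:H2 = 1:1): theoretical n(H2) = 5.81316 mol; at 90.75% yield, n(H2) = 5.27544 mol.
Step 2 (H2:NH3 = 3:2): theoretical n(NH3) = 3.51696 mol, so theoretical mass = 3.51696 × 17.034 = 59.9079 g.
At 90.03% yield, actual mass of NH3 = 59.9079 × 0.9003 = 53.9351 g.

53.935 g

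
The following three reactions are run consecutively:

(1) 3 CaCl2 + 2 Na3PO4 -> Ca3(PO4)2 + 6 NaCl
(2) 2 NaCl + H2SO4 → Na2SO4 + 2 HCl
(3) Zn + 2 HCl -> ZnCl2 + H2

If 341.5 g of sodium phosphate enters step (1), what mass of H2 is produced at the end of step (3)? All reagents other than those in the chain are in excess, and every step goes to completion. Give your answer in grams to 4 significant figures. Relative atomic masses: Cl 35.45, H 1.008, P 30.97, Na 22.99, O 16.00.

M(Na3PO4) = 3(22.99) + 30.97 + 4(16.00) = 163.94 g/mol.
M(H2) = 2(1.008) = 2.016 g/mol.
n(Na3PO4) = 341.5 / 163.94 = 2.0831 mol.
Reaction (1): Na3PO4→NaCl ratio 2:6 ⇒ n(NaCl) = 6.2492 mol.
Reaction (2): NaCl→HCl ratio 2:2 ⇒ n(HCl) = 6.2492 mol.
Reaction (3): HCl→H2 ratio 2:1 ⇒ n(H2) = 3.1246 mol.
Mass of H2 = 3.1246 × 2.016 = 6.2992 g.

6.299 g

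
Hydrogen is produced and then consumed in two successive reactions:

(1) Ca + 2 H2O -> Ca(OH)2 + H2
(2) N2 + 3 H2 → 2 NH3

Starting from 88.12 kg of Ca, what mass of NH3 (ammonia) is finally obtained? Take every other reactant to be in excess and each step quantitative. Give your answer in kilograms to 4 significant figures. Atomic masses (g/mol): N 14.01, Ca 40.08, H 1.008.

24.97 kg

M(Ca) = 40.08 g/mol.
M(NH3) = 14.01 + 3(1.008) = 17.034 g/mol.
88.12 kg = 88120 g.
n(Ca) = 88120 / 40.08 = 2198.6 mol.
Step 1 gives a 1:1 ratio of Ca to H2, so n(H2) = 2198.6 mol.
In step 2 the H2:NH3 ratio is 3:2, so n(NH3) = 1465.7 mol.
Mass of NH3 = 1465.7 × 17.034 = 24967 g = 24.97 kg.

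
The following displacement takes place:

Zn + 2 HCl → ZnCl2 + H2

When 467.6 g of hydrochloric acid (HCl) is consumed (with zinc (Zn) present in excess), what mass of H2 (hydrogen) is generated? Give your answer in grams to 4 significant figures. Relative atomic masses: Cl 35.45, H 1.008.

12.93 g

M(HCl) = 1.008 + 35.45 = 36.458 g/mol.
M(H2) = 2(1.008) = 2.016 g/mol.
n(HCl) = 467.60 g / 36.458 g/mol = 12.826 mol.
From the equation the HCl:H2 mole ratio is 2:1, so n(H2) = 12.826 × 1/2 = 6.4129 mol.
Mass of H2 = 6.4129 mol × 2.016 g/mol = 12.928 g.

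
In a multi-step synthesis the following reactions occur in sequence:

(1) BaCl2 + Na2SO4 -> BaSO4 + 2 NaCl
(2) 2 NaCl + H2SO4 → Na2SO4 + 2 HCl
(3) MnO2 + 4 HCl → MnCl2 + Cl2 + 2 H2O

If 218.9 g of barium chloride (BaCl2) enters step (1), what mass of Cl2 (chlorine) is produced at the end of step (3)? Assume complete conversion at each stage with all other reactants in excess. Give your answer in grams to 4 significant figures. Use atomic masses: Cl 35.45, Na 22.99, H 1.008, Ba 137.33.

37.27 g

M(BaCl2) = 137.33 + 2(35.45) = 208.23 g/mol.
M(Cl2) = 2(35.45) = 70.90 g/mol.
n(BaCl2) = 218.9 / 208.23 = 1.0512 mol.
Reaction (1): BaCl2→NaCl ratio 1:2 ⇒ n(NaCl) = 2.1025 mol.
Reaction (2): NaCl→HCl ratio 2:2 ⇒ n(HCl) = 2.1025 mol.
Reaction (3): HCl→Cl2 ratio 4:1 ⇒ n(Cl2) = 0.52562 mol.
Mass of Cl2 = 0.52562 × 70.90 = 37.267 g.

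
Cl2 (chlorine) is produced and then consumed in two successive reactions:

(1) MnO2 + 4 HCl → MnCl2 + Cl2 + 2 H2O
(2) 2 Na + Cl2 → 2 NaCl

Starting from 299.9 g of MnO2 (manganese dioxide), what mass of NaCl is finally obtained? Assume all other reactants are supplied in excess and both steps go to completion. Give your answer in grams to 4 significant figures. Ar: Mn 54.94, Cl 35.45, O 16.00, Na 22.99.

M(MnO2) = 54.94 + 2(16.00) = 86.94 g/mol.
M(NaCl) = 22.99 + 35.45 = 58.44 g/mol.
n(MnO2) = 299.90 / 86.94 = 3.4495 mol.
Step 1 gives a 1:1 ratio of MnO2 to Cl2, so n(Cl2) = 3.4495 mol.
In step 2 the Cl2:NaCl ratio is 1:2, so n(NaCl) = 6.8990 mol.
Mass of NaCl = 6.8990 × 58.44 = 403.18 g.

403.2 g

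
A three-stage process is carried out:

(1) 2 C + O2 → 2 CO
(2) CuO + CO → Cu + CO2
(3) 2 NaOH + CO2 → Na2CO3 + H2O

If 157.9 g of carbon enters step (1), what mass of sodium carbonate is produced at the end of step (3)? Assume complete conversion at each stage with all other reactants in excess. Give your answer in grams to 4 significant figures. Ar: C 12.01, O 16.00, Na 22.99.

1393 g

M(C) = 12.01 g/mol.
M(Na2CO3) = 2(22.99) + 12.01 + 3(16.00) = 105.99 g/mol.
n(C) = 157.9 / 12.01 = 13.147 mol.
Reaction (1): C→CO ratio 2:2 ⇒ n(CO) = 13.147 mol.
Reaction (2): CO→CO2 ratio 1:1 ⇒ n(CO2) = 13.147 mol.
Reaction (3): CO2→Na2CO3 ratio 1:1 ⇒ n(Na2CO3) = 13.147 mol.
Mass of Na2CO3 = 13.147 × 105.99 = 1393.5 g.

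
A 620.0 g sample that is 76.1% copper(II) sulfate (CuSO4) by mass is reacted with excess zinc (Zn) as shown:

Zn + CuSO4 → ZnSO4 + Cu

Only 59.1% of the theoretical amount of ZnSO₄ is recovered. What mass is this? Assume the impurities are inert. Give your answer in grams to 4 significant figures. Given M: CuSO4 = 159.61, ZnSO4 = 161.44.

282.0 g

Pure CuSO4 available = 620.0 g × 0.761 = 471.82 g.
n(CuSO4) = 471.82 g / 159.61 g/mol = 2.9561 mol.
From the equation the CuSO4:ZnSO4 mole ratio is 1:1, so n(ZnSO4) = 2.9561 × 1/1 = 2.9561 mol.
Mass of ZnSO4 = 2.9561 mol × 161.44 g/mol = 477.23 g.
Actual mass collected = 477.23 g × 0.591 = 282.04 g.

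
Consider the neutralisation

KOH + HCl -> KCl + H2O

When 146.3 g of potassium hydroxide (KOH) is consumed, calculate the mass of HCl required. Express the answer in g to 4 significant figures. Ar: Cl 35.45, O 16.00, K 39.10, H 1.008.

M(KOH) = 39.10 + 16.00 + 1.008 = 56.108 g/mol.
M(HCl) = 1.008 + 35.45 = 36.458 g/mol.
n(KOH) = 146.30 g / 56.108 g/mol = 2.6075 mol.
From the equation the KOH:HCl mole ratio is 1:1, so n(HCl) = 2.6075 × 1/1 = 2.6075 mol.
Mass of HCl = 2.6075 mol × 36.458 g/mol = 95.063 g.

95.06 g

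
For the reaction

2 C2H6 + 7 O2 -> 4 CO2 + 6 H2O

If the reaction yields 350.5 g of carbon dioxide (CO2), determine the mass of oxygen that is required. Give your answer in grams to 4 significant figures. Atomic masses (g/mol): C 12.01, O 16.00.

M(CO2) = 12.01 + 2(16.00) = 44.01 g/mol.
M(O2) = 2(16.00) = 32.00 g/mol.
n(CO2) = 350.50 g / 44.01 g/mol = 7.9641 mol.
From the equation the CO2:O2 mole ratio is 4:7, so n(O2) = 7.9641 × 7/4 = 13.937 mol.
Mass of O2 = 13.937 mol × 32.00 g/mol = 445.99 g.

446.0 g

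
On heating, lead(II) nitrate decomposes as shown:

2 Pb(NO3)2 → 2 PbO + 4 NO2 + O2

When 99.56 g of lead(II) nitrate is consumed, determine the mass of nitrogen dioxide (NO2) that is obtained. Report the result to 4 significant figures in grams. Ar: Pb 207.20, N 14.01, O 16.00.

27.66 g

M(Pb(NO3)2) = 207.20 + 2(14.01) + 6(16.00) = 331.22 g/mol.
M(NO2) = 14.01 + 2(16.00) = 46.01 g/mol.
n(Pb(NO3)2) = 99.560 g / 331.22 g/mol = 0.30059 mol.
From the equation the Pb(NO3)2:NO2 mole ratio is 2:4, so n(NO2) = 0.30059 × 4/2 = 0.60117 mol.
Mass of NO2 = 0.60117 mol × 46.01 g/mol = 27.660 g.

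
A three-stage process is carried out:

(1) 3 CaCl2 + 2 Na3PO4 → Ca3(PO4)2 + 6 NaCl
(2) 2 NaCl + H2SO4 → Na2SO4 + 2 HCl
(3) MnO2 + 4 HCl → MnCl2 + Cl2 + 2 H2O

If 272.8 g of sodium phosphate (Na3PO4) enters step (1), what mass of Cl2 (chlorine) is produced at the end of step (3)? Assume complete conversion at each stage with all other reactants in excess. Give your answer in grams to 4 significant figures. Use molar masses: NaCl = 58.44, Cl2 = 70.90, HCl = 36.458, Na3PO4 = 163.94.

n(Na3PO4) = 272.8 / 163.94 = 1.6640 mol.
Reaction (1): Na3PO4→NaCl ratio 2:6 ⇒ n(NaCl) = 4.9921 mol.
Reaction (2): NaCl→HCl ratio 2:2 ⇒ n(HCl) = 4.9921 mol.
Reaction (3): HCl→Cl2 ratio 4:1 ⇒ n(Cl2) = 1.2480 mol.
Mass of Cl2 = 1.2480 × 70.90 = 88.484 g.

88.48 g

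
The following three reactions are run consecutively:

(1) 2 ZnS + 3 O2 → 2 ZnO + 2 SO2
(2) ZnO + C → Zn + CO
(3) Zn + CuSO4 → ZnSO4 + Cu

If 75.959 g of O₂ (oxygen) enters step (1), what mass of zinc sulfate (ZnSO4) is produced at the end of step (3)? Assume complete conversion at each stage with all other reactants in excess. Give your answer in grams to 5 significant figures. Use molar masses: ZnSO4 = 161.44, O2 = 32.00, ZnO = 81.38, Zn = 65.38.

n(O2) = 75.959 / 32.00 = 2.37372 mol.
Reaction (1): O2→ZnO ratio 3:2 ⇒ n(ZnO) = 1.58248 mol.
Reaction (2): ZnO→Zn ratio 1:1 ⇒ n(Zn) = 1.58248 mol.
Reaction (3): Zn→ZnSO4 ratio 1:1 ⇒ n(ZnSO4) = 1.58248 mol.
Mass of ZnSO4 = 1.58248 × 161.44 = 255.475 g.

255.48 g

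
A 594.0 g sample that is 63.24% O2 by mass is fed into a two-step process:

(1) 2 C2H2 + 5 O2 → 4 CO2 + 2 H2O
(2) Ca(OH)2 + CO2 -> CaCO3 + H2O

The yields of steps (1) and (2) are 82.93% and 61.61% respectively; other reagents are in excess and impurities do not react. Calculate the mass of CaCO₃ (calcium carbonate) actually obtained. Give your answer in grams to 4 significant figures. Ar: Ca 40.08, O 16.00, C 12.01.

480.3 g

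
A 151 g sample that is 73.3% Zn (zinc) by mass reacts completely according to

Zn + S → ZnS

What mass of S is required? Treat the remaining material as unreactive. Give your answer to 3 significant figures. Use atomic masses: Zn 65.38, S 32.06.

Mass of pure Zn = 151 g × 0.733 = 110.7 g.
M(Zn) = 65.38 g/mol.
M(S) = 32.06 g/mol.
n(Zn) = 110.7 g / 65.38 g/mol = 1.693 mol.
From the equation the Zn:S mole ratio is 1:1, so n(S) = 1.693 × 1/1 = 1.693 mol.
Mass of S = 1.693 mol × 32.06 g/mol = 54.27 g.

54.3 g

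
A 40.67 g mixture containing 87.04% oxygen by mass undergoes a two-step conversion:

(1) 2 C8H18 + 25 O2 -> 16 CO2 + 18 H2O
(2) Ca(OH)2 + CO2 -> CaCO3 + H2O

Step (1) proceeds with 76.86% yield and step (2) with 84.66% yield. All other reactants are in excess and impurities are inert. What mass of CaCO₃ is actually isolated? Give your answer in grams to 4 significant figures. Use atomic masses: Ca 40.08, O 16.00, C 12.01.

46.11 g

Pure O2 = 40.67 × 0.8704 = 35.399 g.
M(O2) = 2(16.00) = 32.00 g/mol.
M(CaCO3) = 40.08 + 12.01 + 3(16.00) = 100.09 g/mol.
n(O2) = 35.399 / 32.00 = 1.1062 mol.
Step 1 (O2:CO2 = 25:16): theoretical n(CO2) = 0.70798 mol; at 76.86% yield, n(CO2) = 0.54416 mol.
Step 2 (CO2:CaCO3 = 1:1): theoretical n(CaCO3) = 0.54416 mol, so theoretical mass = 0.54416 × 100.09 = 54.465 g.
At 84.66% yield, actual mass of CaCO3 = 54.465 × 0.8466 = 46.110 g.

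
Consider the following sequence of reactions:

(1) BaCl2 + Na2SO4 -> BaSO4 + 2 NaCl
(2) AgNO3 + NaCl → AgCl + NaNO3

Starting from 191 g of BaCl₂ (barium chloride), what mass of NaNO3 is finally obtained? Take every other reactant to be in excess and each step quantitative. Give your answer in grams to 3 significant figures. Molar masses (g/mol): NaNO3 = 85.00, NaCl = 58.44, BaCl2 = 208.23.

156 g

n(BaCl2) = 191.0 / 208.23 = 0.9173 mol.
Step 1 gives a 1:2 ratio of BaCl2 to NaCl, so n(NaCl) = 1.835 mol.
In step 2 the NaCl:NaNO3 ratio is 1:1, so n(NaNO3) = 1.835 mol.
Mass of NaNO3 = 1.835 × 85.00 = 155.9 g.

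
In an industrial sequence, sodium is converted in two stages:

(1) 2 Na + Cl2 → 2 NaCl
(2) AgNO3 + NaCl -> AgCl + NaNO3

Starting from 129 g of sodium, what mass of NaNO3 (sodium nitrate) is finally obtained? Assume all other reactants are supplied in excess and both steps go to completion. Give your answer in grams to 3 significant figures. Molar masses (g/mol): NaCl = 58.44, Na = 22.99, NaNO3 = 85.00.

477 g

n(Na) = 129.0 / 22.99 = 5.611 mol.
Step 1 gives a 2:2 ratio of Na to NaCl, so n(NaCl) = 5.611 mol.
In step 2 the NaCl:NaNO3 ratio is 1:1, so n(NaNO3) = 5.611 mol.
Mass of NaNO3 = 5.611 × 85.00 = 476.9 g.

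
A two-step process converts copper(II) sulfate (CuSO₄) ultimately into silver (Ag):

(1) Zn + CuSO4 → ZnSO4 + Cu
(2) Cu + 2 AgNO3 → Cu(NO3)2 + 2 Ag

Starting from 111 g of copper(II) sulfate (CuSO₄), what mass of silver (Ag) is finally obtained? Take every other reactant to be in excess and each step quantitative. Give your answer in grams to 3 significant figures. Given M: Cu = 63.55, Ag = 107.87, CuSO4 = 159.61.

150 g

n(CuSO4) = 111.0 / 159.61 = 0.6954 mol.
Step 1 gives a 1:1 ratio of CuSO4 to Cu, so n(Cu) = 0.6954 mol.
In step 2 the Cu:Ag ratio is 1:2, so n(Ag) = 1.391 mol.
Mass of Ag = 1.391 × 107.87 = 150.0 g.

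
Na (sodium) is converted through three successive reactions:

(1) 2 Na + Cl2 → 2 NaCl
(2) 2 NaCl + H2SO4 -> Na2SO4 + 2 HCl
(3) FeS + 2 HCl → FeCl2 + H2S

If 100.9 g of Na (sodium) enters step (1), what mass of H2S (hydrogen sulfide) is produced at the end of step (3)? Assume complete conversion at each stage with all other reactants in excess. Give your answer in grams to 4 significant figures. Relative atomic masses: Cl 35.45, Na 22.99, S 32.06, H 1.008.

M(Na) = 22.99 g/mol.
M(H2S) = 2(1.008) + 32.06 = 34.076 g/mol.
n(Na) = 100.9 / 22.99 = 4.3889 mol.
Reaction (1): Na→NaCl ratio 2:2 ⇒ n(NaCl) = 4.3889 mol.
Reaction (2): NaCl→HCl ratio 2:2 ⇒ n(HCl) = 4.3889 mol.
Reaction (3): HCl→H2S ratio 2:1 ⇒ n(H2S) = 2.1944 mol.
Mass of H2S = 2.1944 × 34.076 = 74.777 g.

74.78 g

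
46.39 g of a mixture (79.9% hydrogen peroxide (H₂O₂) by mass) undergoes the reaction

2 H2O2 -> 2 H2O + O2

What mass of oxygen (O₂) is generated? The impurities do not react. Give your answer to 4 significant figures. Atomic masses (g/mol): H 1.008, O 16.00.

17.43 g

Mass of pure H2O2 = 46.39 g × 0.799 = 37.066 g.
M(H2O2) = 2(1.008) + 2(16.00) = 34.016 g/mol.
M(O2) = 2(16.00) = 32.00 g/mol.
n(H2O2) = 37.066 g / 34.016 g/mol = 1.0897 mol.
From the equation the H2O2:O2 mole ratio is 2:1, so n(O2) = 1.0897 × 1/2 = 0.54483 mol.
Mass of O2 = 0.54483 mol × 32.00 g/mol = 17.434 g.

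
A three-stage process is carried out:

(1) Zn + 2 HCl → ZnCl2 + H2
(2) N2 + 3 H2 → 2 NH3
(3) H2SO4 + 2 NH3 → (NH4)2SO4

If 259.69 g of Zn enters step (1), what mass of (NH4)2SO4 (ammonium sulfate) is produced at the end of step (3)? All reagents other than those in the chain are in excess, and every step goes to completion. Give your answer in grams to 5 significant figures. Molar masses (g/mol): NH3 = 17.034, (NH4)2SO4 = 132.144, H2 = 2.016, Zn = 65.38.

174.96 g

n(Zn) = 259.69 / 65.38 = 3.97201 mol.
Reaction (1): Zn→H2 ratio 1:1 ⇒ n(H2) = 3.97201 mol.
Reaction (2): H2→NH3 ratio 3:2 ⇒ n(NH3) = 2.64801 mol.
Reaction (3): NH3→(NH4)2SO4 ratio 2:1 ⇒ n((NH4)2SO4) = 1.32400 mol.
Mass of (NH4)2SO4 = 1.32400 × 132.144 = 174.959 g.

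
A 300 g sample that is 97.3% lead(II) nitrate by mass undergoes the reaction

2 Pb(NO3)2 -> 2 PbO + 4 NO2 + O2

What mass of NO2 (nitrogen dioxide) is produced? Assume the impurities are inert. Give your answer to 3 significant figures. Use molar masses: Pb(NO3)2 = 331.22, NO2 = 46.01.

81.1 g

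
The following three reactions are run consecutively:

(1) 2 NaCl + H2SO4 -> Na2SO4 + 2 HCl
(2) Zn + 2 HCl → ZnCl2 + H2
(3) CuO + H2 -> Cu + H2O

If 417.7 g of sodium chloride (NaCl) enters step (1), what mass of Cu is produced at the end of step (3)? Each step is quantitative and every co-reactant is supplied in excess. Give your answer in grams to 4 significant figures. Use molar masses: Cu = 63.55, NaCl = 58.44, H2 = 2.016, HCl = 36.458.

n(NaCl) = 417.7 / 58.44 = 7.1475 mol.
Reaction (1): NaCl→HCl ratio 2:2 ⇒ n(HCl) = 7.1475 mol.
Reaction (2): HCl→H2 ratio 2:1 ⇒ n(H2) = 3.5738 mol.
Reaction (3): H2→Cu ratio 1:1 ⇒ n(Cu) = 3.5738 mol.
Mass of Cu = 3.5738 × 63.55 = 227.11 g.

227.1 g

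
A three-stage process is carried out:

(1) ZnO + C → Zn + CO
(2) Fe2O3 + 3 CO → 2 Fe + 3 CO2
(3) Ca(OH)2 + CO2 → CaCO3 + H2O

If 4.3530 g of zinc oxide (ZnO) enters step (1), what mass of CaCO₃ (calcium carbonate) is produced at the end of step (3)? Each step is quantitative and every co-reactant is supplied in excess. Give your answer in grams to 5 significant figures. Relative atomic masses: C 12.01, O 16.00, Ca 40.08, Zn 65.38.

5.3538 g

M(ZnO) = 65.38 + 16.00 = 81.38 g/mol.
M(CaCO3) = 40.08 + 12.01 + 3(16.00) = 100.09 g/mol.
n(ZnO) = 4.3530 / 81.38 = 0.0534898 mol.
Reaction (1): ZnO→CO ratio 1:1 ⇒ n(CO) = 0.0534898 mol.
Reaction (2): CO→CO2 ratio 3:3 ⇒ n(CO2) = 0.0534898 mol.
Reaction (3): CO2→CaCO3 ratio 1:1 ⇒ n(CaCO3) = 0.0534898 mol.
Mass of CaCO3 = 0.0534898 × 100.09 = 5.35379 g.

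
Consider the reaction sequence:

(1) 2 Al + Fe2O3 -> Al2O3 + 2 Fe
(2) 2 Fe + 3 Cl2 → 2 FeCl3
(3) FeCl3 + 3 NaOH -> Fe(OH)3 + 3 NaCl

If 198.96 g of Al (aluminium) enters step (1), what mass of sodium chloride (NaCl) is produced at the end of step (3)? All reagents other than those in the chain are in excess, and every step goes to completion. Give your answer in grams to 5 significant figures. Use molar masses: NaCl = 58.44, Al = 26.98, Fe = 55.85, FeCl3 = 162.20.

n(Al) = 198.96 / 26.98 = 7.37435 mol.
Reaction (1): Al→Fe ratio 2:2 ⇒ n(Fe) = 7.37435 mol.
Reaction (2): Fe→FeCl3 ratio 2:2 ⇒ n(FeCl3) = 7.37435 mol.
Reaction (3): FeCl3→NaCl ratio 1:3 ⇒ n(NaCl) = 22.1231 mol.
Mass of NaCl = 22.1231 × 58.44 = 1292.87 g.

1292.9 g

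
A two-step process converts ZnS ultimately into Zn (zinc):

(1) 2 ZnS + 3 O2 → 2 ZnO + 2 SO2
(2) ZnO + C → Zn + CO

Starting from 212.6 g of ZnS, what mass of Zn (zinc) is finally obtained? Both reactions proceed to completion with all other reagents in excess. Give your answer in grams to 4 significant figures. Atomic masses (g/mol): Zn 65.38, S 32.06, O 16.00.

M(ZnS) = 65.38 + 32.06 = 97.44 g/mol.
M(Zn) = 65.38 g/mol.
n(ZnS) = 212.60 / 97.44 = 2.1819 mol.
Step 1 gives a 2:2 ratio of ZnS to ZnO, so n(ZnO) = 2.1819 mol.
In step 2 the ZnO:Zn ratio is 1:1, so n(Zn) = 2.1819 mol.
Mass of Zn = 2.1819 × 65.38 = 142.65 g.

142.6 g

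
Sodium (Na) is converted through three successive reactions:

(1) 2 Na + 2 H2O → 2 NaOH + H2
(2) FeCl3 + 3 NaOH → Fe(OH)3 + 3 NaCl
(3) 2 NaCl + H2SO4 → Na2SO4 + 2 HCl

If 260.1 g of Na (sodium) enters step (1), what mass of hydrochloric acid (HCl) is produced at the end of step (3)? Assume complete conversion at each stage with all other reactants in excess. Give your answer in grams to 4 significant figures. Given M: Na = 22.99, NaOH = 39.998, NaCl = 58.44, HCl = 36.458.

412.5 g

n(Na) = 260.1 / 22.99 = 11.314 mol.
Reaction (1): Na→NaOH ratio 2:2 ⇒ n(NaOH) = 11.314 mol.
Reaction (2): NaOH→NaCl ratio 3:3 ⇒ n(NaCl) = 11.314 mol.
Reaction (3): NaCl→HCl ratio 2:2 ⇒ n(HCl) = 11.314 mol.
Mass of HCl = 11.314 × 36.458 = 412.47 g.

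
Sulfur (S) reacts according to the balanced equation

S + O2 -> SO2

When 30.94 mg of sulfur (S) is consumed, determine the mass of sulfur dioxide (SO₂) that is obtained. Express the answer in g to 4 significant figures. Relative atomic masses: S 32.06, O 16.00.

M(S) = 32.06 g/mol.
M(SO2) = 32.06 + 2(16.00) = 64.06 g/mol.
Convert: 30.94 mg = 0.030940 g.
n(S) = 0.030940 g / 32.06 g/mol = 0.00096507 mol.
From the equation the S:SO2 mole ratio is 1:1, so n(SO2) = 0.00096507 × 1/1 = 0.00096507 mol.
Mass of SO2 = 0.00096507 mol × 64.06 g/mol = 0.061822 g.

0.06182 g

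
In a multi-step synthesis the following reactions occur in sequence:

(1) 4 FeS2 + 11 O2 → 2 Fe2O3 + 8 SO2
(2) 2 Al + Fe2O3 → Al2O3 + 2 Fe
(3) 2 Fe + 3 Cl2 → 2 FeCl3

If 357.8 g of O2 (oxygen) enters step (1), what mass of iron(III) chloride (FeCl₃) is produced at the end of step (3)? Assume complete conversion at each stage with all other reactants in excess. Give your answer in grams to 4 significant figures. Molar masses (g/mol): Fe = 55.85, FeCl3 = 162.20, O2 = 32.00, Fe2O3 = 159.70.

n(O2) = 357.8 / 32.00 = 11.181 mol.
Reaction (1): O2→Fe2O3 ratio 11:2 ⇒ n(Fe2O3) = 2.0330 mol.
Reaction (2): Fe2O3→Fe ratio 1:2 ⇒ n(Fe) = 4.0659 mol.
Reaction (3): Fe→FeCl3 ratio 2:2 ⇒ n(FeCl3) = 4.0659 mol.
Mass of FeCl3 = 4.0659 × 162.20 = 659.49 g.

659.5 g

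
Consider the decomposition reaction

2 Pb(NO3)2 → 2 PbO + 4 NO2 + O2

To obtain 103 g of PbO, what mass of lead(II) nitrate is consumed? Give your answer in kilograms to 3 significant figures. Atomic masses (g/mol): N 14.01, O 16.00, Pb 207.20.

M(PbO) = 207.20 + 16.00 = 223.20 g/mol.
M(Pb(NO3)2) = 207.20 + 2(14.01) + 6(16.00) = 331.22 g/mol.
n(PbO) = 103.0 g / 223.20 g/mol = 0.4615 mol.
From the equation the PbO:Pb(NO3)2 mole ratio is 2:2, so n(Pb(NO3)2) = 0.4615 × 2/2 = 0.4615 mol.
Mass of Pb(NO3)2 = 0.4615 mol × 331.22 g/mol = 152.8 g.
Converting to kg: 152.8 g = 0.153 kg.

0.153 kg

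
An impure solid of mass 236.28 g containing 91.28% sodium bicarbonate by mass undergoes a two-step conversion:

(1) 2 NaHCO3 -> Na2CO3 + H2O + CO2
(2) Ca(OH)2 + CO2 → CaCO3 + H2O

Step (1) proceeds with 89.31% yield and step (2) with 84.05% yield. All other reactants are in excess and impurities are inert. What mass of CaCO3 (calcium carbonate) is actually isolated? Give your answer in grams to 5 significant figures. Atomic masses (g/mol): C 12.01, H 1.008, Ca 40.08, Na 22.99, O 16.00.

Pure NaHCO3 = 236.28 × 0.9128 = 215.676 g.
M(NaHCO3) = 22.99 + 1.008 + 12.01 + 3(16.00) = 84.008 g/mol.
M(CaCO3) = 40.08 + 12.01 + 3(16.00) = 100.09 g/mol.
n(NaHCO3) = 215.676 / 84.008 = 2.56733 mol.
Step 1 (NaHCO3:CO2 = 2:1): theoretical n(CO2) = 1.28367 mol; at 89.31% yield, n(CO2) = 1.14644 mol.
Step 2 (CO2:CaCO3 = 1:1): theoretical n(CaCO3) = 1.14644 mol, so theoretical mass = 1.14644 × 100.09 = 114.747 g.
At 84.05% yield, actual mass of CaCO3 = 114.747 × 0.8405 = 96.4452 g.

96.445 g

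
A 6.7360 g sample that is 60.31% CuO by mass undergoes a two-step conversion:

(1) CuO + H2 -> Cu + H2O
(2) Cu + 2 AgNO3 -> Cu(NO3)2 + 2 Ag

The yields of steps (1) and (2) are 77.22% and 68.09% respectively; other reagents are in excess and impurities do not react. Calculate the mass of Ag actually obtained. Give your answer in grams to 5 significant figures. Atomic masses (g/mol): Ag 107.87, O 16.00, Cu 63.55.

Pure CuO = 6.7360 × 0.6031 = 4.06248 g.
M(CuO) = 63.55 + 16.00 = 79.55 g/mol.
M(Ag) = 107.87 g/mol.
n(CuO) = 4.06248 / 79.55 = 0.0510683 mol.
Step 1 (CuO:Cu = 1:1): theoretical n(Cu) = 0.0510683 mol; at 77.22% yield, n(Cu) = 0.0394349 mol.
Step 2 (Cu:Ag = 1:2): theoretical n(Ag) = 0.0788699 mol, so theoretical mass = 0.0788699 × 107.87 = 8.50769 g.
At 68.09% yield, actual mass of Ag = 8.50769 × 0.6809 = 5.79289 g.

5.7929 g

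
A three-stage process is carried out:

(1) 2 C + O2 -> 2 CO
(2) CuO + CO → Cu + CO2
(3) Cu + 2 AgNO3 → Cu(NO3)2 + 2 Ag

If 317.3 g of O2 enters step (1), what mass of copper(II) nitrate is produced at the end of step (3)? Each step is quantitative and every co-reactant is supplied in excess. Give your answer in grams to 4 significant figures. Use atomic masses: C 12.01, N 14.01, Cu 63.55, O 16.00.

3720 g

M(O2) = 2(16.00) = 32.00 g/mol.
M(Cu(NO3)2) = 63.55 + 2(14.01) + 6(16.00) = 187.57 g/mol.
n(O2) = 317.3 / 32.00 = 9.9156 mol.
Reaction (1): O2→CO ratio 1:2 ⇒ n(CO) = 19.831 mol.
Reaction (2): CO→Cu ratio 1:1 ⇒ n(Cu) = 19.831 mol.
Reaction (3): Cu→Cu(NO3)2 ratio 1:1 ⇒ n(Cu(NO3)2) = 19.831 mol.
Mass of Cu(NO3)2 = 19.831 × 187.57 = 3719.7 g.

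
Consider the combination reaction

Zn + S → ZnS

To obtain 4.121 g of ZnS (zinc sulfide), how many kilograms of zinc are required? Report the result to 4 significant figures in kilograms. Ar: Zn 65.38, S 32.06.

0.002765 kg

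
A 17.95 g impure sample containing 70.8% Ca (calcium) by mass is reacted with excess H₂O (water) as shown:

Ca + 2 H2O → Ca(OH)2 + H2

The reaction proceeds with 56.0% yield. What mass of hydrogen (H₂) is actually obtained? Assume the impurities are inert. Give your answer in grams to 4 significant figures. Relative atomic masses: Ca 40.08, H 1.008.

Pure Ca available = 17.95 g × 0.708 = 12.709 g.
M(Ca) = 40.08 g/mol.
M(H2) = 2(1.008) = 2.016 g/mol.
n(Ca) = 12.709 g / 40.08 g/mol = 0.31708 mol.
From the equation the Ca:H2 mole ratio is 1:1, so n(H2) = 0.31708 × 1/1 = 0.31708 mol.
Mass of H2 = 0.31708 mol × 2.016 g/mol = 0.63923 g.
Actual mass collected = 0.63923 g × 0.560 = 0.35797 g.

0.3580 g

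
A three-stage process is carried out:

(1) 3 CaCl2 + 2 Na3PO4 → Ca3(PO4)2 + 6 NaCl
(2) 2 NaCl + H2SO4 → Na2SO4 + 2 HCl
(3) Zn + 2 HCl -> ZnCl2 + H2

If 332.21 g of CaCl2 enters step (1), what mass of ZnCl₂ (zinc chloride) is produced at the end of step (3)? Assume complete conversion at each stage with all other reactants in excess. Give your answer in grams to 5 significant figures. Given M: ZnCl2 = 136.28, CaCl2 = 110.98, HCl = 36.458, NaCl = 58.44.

407.94 g

n(CaCl2) = 332.21 / 110.98 = 2.99342 mol.
Reaction (1): CaCl2→NaCl ratio 3:6 ⇒ n(NaCl) = 5.98684 mol.
Reaction (2): NaCl→HCl ratio 2:2 ⇒ n(HCl) = 5.98684 mol.
Reaction (3): HCl→ZnCl2 ratio 2:1 ⇒ n(ZnCl2) = 2.99342 mol.
Mass of ZnCl2 = 2.99342 × 136.28 = 407.944 g.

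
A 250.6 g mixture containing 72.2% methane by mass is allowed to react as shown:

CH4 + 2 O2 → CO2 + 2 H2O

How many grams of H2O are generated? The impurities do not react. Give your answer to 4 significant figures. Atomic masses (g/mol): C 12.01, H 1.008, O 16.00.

Mass of pure CH4 = 250.6 g × 0.722 = 180.93 g.
M(CH4) = 12.01 + 4(1.008) = 16.042 g/mol.
M(H2O) = 2(1.008) + 16.00 = 18.016 g/mol.
n(CH4) = 180.93 g / 16.042 g/mol = 11.279 mol.
From the equation the CH4:H2O mole ratio is 1:2, so n(H2O) = 11.279 × 2/1 = 22.557 mol.
Mass of H2O = 22.557 mol × 18.016 g/mol = 406.39 g.

406.4 g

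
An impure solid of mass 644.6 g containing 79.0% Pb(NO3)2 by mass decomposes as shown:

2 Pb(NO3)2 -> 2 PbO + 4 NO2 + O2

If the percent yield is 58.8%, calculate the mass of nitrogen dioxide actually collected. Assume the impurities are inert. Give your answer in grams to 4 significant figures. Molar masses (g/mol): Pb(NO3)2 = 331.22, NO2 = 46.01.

83.19 g

Pure Pb(NO3)2 available = 644.6 g × 0.790 = 509.23 g.
n(Pb(NO3)2) = 509.23 g / 331.22 g/mol = 1.5374 mol.
From the equation the Pb(NO3)2:NO2 mole ratio is 2:4, so n(NO2) = 1.5374 × 4/2 = 3.0749 mol.
Mass of NO2 = 3.0749 mol × 46.01 g/mol = 141.48 g.
Actual mass collected = 141.48 g × 0.588 = 83.188 g.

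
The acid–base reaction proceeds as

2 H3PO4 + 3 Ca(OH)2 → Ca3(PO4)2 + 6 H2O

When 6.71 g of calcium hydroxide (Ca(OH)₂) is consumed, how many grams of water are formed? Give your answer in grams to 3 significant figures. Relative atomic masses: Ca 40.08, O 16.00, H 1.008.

3.26 g

M(Ca(OH)2) = 40.08 + 2(16.00) + 2(1.008) = 74.096 g/mol.
M(H2O) = 2(1.008) + 16.00 = 18.016 g/mol.
n(Ca(OH)2) = 6.710 g / 74.096 g/mol = 0.09056 mol.
From the equation the Ca(OH)2:H2O mole ratio is 3:6, so n(H2O) = 0.09056 × 6/3 = 0.1811 mol.
Mass of H2O = 0.1811 mol × 18.016 g/mol = 3.263 g.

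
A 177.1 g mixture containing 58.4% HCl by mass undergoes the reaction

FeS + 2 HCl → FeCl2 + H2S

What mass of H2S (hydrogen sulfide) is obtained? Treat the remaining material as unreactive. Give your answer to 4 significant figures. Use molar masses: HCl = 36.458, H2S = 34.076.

48.33 g

Mass of pure HCl = 177.1 g × 0.584 = 103.43 g.
n(HCl) = 103.43 g / 36.458 g/mol = 2.8369 mol.
From the equation the HCl:H2S mole ratio is 2:1, so n(H2S) = 2.8369 × 1/2 = 1.4184 mol.
Mass of H2S = 1.4184 mol × 34.076 g/mol = 48.334 g.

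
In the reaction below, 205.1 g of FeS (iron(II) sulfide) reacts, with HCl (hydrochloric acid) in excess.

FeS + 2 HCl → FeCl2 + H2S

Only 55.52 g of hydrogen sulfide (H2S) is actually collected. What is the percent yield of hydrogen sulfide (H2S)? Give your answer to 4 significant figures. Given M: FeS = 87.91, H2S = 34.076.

n(FeS) = 205.10 g / 87.91 g/mol = 2.3331 mol.
From the equation the FeS:H2S mole ratio is 1:1, so n(H2S) = 2.3331 × 1/1 = 2.3331 mol.
Mass of H2S = 2.3331 mol × 34.076 g/mol = 79.502 g.
This is the theoretical yield. Percent yield = 55.52 g / 79.502 g × 100% = 69.835%.

69.84 %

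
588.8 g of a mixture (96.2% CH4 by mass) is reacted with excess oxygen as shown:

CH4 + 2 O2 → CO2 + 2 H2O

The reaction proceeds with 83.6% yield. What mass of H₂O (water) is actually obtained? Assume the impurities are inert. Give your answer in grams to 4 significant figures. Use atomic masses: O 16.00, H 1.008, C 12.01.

Pure CH4 available = 588.8 g × 0.962 = 566.43 g.
M(CH4) = 12.01 + 4(1.008) = 16.042 g/mol.
M(H2O) = 2(1.008) + 16.00 = 18.016 g/mol.
n(CH4) = 566.43 g / 16.042 g/mol = 35.309 mol.
From the equation the CH4:H2O mole ratio is 1:2, so n(H2O) = 35.309 × 2/1 = 70.618 mol.
Mass of H2O = 70.618 mol × 18.016 g/mol = 1272.3 g.
Actual mass collected = 1272.3 g × 0.836 = 1063.6 g.

1064 g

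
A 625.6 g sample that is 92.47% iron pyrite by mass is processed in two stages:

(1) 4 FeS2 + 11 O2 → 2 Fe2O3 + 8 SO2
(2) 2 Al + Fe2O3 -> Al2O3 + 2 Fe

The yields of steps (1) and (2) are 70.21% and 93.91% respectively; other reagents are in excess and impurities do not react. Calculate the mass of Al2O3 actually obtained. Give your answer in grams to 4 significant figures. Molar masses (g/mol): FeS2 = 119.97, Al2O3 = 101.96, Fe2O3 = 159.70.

Pure FeS2 = 625.6 × 0.9247 = 578.49 g.
n(FeS2) = 578.49 / 119.97 = 4.8220 mol.
Step 1 (FeS2:Fe2O3 = 4:2): theoretical n(Fe2O3) = 2.4110 mol; at 70.21% yield, n(Fe2O3) = 1.6928 mol.
Step 2 (Fe2O3:Al2O3 = 1:1): theoretical n(Al2O3) = 1.6928 mol, so theoretical mass = 1.6928 × 101.96 = 172.59 g.
At 93.91% yield, actual mass of Al2O3 = 172.59 × 0.9391 = 162.08 g.

162.1 g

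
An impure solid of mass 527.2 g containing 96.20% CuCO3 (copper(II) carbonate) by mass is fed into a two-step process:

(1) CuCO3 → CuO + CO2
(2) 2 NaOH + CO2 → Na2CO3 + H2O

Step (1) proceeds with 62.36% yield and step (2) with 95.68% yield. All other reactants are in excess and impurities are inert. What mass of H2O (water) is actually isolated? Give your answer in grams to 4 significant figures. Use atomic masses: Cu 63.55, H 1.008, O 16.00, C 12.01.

Pure CuCO3 = 527.2 × 0.9620 = 507.17 g.
M(CuCO3) = 63.55 + 12.01 + 3(16.00) = 123.56 g/mol.
M(H2O) = 2(1.008) + 16.00 = 18.016 g/mol.
n(CuCO3) = 507.17 / 123.56 = 4.1046 mol.
Step 1 (CuCO3:CO2 = 1:1): theoretical n(CO2) = 4.1046 mol; at 62.36% yield, n(CO2) = 2.5596 mol.
Step 2 (CO2:H2O = 1:1): theoretical n(H2O) = 2.5596 mol, so theoretical mass = 2.5596 × 18.016 = 46.114 g.
At 95.68% yield, actual mass of H2O = 46.114 × 0.9568 = 44.122 g.

44.12 g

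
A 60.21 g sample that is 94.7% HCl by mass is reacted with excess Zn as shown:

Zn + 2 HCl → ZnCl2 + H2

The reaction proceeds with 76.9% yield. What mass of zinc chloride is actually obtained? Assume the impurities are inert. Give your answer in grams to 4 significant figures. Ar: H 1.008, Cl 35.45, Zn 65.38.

81.95 g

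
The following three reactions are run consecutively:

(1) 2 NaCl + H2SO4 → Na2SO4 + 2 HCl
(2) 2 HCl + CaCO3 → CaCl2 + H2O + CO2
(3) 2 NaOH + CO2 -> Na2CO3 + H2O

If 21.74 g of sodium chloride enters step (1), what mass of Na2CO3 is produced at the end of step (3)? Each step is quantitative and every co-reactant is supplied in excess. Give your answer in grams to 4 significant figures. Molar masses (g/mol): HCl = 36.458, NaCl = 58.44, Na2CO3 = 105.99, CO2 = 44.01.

19.71 g

n(NaCl) = 21.74 / 58.44 = 0.37201 mol.
Reaction (1): NaCl→HCl ratio 2:2 ⇒ n(HCl) = 0.37201 mol.
Reaction (2): HCl→CO2 ratio 2:1 ⇒ n(CO2) = 0.18600 mol.
Reaction (3): CO2→Na2CO3 ratio 1:1 ⇒ n(Na2CO3) = 0.18600 mol.
Mass of Na2CO3 = 0.18600 × 105.99 = 19.714 g.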